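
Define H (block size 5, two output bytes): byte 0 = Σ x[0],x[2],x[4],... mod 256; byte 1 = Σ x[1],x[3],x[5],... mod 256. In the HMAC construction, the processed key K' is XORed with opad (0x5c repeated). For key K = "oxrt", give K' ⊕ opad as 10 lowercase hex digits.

33242e285c

Key "oxrt" = 6f 78 72 74 is 4 bytes ≤ B = 5; zero-pad to 5 bytes: K' = 6f 78 72 74 00.
XOR each byte with 0x5c: 6f⊕5c=33, 78⊕5c=24, 72⊕5c=2e, 74⊕5c=28, 00⊕5c=5c.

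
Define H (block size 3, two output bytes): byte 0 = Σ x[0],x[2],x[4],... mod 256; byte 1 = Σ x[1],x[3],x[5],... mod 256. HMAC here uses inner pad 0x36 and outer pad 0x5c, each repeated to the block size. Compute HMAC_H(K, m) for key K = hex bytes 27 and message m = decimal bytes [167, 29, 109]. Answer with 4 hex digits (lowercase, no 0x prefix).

21c0

Key hex bytes 27 is 1 byte ≤ B = 3; zero-pad to 3 bytes: K' = 27 00 00.
K' ⊕ ipad = 11 36 36.  K' ⊕ opad = 7b 5c 5c.
Inner input = (K'⊕ipad) ∥ m = 11 36 36 ∥ a7 1d 6d.
Inner hash: even-index sum = 100 mod 256 = 100; odd-index sum = 330 mod 256 = 74 → 64 4a.
Outer input = (K'⊕opad) ∥ inner = 7b 5c 5c ∥ 64 4a.
Outer hash (tag): even-index sum = 289 mod 256 = 33; odd-index sum = 192 mod 256 = 192 → 21 c0.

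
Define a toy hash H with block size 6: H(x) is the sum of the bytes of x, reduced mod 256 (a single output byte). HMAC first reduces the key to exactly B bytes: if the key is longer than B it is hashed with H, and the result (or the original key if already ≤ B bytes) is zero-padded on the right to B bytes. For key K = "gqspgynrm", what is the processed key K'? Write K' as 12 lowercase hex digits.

|K| = 9 > B = 6, so first hash the key.
H(K): sum = 103+113+115+112+103+121+110+114+109 = 1000; mod 256 = 232 → e8.
Zero-pad H(K) = e8 to 6 bytes: K' = e8 00 00 00 00 00.

e80000000000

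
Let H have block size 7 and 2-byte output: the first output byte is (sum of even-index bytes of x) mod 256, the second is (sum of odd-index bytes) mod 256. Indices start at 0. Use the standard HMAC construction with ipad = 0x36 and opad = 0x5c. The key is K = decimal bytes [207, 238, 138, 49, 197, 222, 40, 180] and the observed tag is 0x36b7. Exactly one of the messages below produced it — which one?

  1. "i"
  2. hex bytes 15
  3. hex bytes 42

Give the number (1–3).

2

Key decimal bytes [207, 238, 138, 49, 197, 222, 40, 180] = cf ee 8a 31 c5 de 28 b4 is 8 bytes > B = 7, so hash it first: H(key) = 46 b1, then zero-pad to 7 bytes: K' = 46 b1 00 00 00 00 00.
K' ⊕ ipad = 70 87 36 36 36 36 36; K' ⊕ opad = 1a ed 5c 5c 5c 5c 5c.
m1: inner = H(70 87 36 36 36 36 36 69) = 12 5c; tag = H(1a ed 5c 5c 5c 5c 5c 12 5c) = 8ab7
m2: inner = H(70 87 36 36 36 36 36 15) = 12 08; tag = H(1a ed 5c 5c 5c 5c 5c 12 08) = 36b7 ← matches
m3: inner = H(70 87 36 36 36 36 36 42) = 12 35; tag = H(1a ed 5c 5c 5c 5c 5c 12 35) = 63b7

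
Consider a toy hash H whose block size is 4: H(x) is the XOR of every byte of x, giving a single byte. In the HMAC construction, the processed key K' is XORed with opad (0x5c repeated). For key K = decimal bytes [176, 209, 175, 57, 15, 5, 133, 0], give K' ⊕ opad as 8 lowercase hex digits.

Key decimal bytes [176, 209, 175, 57, 15, 5, 133, 0] = b0 d1 af 39 0f 05 85 00 is 8 bytes > B = 4, so hash it first: H(key) = 78, then zero-pad to 4 bytes: K' = 78 00 00 00.
XOR each byte with 0x5c: 78⊕5c=24, 00⊕5c=5c, 00⊕5c=5c, 00⊕5c=5c.

245c5c5c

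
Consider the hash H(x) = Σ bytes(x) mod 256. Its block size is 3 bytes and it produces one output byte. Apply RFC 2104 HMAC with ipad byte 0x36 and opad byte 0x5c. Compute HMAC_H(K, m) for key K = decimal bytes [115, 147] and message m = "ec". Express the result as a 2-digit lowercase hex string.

Key decimal bytes [115, 147] = 73 93 is 2 bytes ≤ B = 3; zero-pad to 3 bytes: K' = 73 93 00.
K' ⊕ ipad = 45 a5 36.  K' ⊕ opad = 2f cf 5c.
Inner input = (K'⊕ipad) ∥ m = 45 a5 36 ∥ 65 63.
Inner hash: sum = 69+165+54+101+99 = 488; mod 256 = 232 → e8.
Outer input = (K'⊕opad) ∥ inner = 2f cf 5c ∥ e8.
Outer hash (tag): sum = 47+207+92+232 = 578; mod 256 = 66 → 42.

42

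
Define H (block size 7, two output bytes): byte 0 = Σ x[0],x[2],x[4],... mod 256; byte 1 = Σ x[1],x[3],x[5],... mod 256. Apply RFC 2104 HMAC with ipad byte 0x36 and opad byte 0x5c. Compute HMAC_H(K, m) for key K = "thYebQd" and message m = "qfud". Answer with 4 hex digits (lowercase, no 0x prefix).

a19b

Key "thYebQd" = 74 68 59 65 62 51 64 is exactly B = 7 bytes: K' = 74 68 59 65 62 51 64.
K' ⊕ ipad = 42 5e 6f 53 54 67 52.  K' ⊕ opad = 28 34 05 39 3e 0d 38.
Inner input = (K'⊕ipad) ∥ m = 42 5e 6f 53 54 67 52 ∥ 71 66 75 64.
Inner hash: even-index sum = 545 mod 256 = 33; odd-index sum = 510 mod 256 = 254 → 21 fe.
Outer input = (K'⊕opad) ∥ inner = 28 34 05 39 3e 0d 38 ∥ 21 fe.
Outer hash (tag): even-index sum = 417 mod 256 = 161; odd-index sum = 155 mod 256 = 155 → a1 9b.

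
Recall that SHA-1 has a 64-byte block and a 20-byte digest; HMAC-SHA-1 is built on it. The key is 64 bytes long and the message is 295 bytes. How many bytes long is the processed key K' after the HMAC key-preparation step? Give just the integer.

Key is 64 ≤ 64 bytes, zero-padded: |K'| = 64.

64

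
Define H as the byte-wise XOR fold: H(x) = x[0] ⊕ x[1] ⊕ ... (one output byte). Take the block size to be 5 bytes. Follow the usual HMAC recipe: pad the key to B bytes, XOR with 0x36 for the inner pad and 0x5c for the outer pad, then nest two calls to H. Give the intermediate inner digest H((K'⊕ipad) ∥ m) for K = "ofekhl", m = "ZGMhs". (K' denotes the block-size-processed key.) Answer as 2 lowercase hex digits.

Key "ofekhl" = 6f 66 65 6b 68 6c is 6 bytes > B = 5, so hash it first: H(key) = 03, then zero-pad to 5 bytes: K' = 03 00 00 00 00.
K' ⊕ ipad = 35 36 36 36 36.
Inner input = 35 36 36 36 36 ∥ 5a 47 4d 68 73.
Inner hash: XOR 35⊕36⊕36⊕36⊕36⊕5a⊕47⊕4d⊕68⊕73 = 7e.

7e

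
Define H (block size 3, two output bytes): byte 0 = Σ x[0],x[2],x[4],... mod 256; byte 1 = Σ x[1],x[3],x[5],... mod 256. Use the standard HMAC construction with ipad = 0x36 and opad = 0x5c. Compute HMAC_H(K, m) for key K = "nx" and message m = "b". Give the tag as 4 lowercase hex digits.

Key "nx" = 6e 78 is 2 bytes ≤ B = 3; zero-pad to 3 bytes: K' = 6e 78 00.
K' ⊕ ipad = 58 4e 36.  K' ⊕ opad = 32 24 5c.
Inner input = (K'⊕ipad) ∥ m = 58 4e 36 ∥ 62.
Inner hash: even-index sum = 142 mod 256 = 142; odd-index sum = 176 mod 256 = 176 → 8e b0.
Outer input = (K'⊕opad) ∥ inner = 32 24 5c ∥ 8e b0.
Outer hash (tag): even-index sum = 318 mod 256 = 62; odd-index sum = 178 mod 256 = 178 → 3e b2.

3eb2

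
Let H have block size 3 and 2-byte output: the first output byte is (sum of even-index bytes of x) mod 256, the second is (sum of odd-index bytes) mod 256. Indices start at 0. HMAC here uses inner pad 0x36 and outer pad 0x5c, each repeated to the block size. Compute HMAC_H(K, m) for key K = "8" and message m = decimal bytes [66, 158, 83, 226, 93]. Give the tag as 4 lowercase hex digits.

e820

Key "8" = 38 is 1 byte ≤ B = 3; zero-pad to 3 bytes: K' = 38 00 00.
K' ⊕ ipad = 0e 36 36.  K' ⊕ opad = 64 5c 5c.
Inner input = (K'⊕ipad) ∥ m = 0e 36 36 ∥ 42 9e 53 e2 5d.
Inner hash: even-index sum = 452 mod 256 = 196; odd-index sum = 296 mod 256 = 40 → c4 28.
Outer input = (K'⊕opad) ∥ inner = 64 5c 5c ∥ c4 28.
Outer hash (tag): even-index sum = 232 mod 256 = 232; odd-index sum = 288 mod 256 = 32 → e8 20.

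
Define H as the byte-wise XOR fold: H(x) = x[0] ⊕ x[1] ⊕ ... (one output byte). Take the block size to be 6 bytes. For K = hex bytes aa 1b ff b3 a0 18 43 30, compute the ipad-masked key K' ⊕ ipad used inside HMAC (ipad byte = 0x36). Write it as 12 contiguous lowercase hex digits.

Key hex bytes aa 1b ff b3 a0 18 43 30 is 8 bytes > B = 6, so hash it first: H(key) = 36, then zero-pad to 6 bytes: K' = 36 00 00 00 00 00.
XOR each byte with 0x36: 36⊕36=00, 00⊕36=36, 00⊕36=36, 00⊕36=36, 00⊕36=36, 00⊕36=36.

003636363636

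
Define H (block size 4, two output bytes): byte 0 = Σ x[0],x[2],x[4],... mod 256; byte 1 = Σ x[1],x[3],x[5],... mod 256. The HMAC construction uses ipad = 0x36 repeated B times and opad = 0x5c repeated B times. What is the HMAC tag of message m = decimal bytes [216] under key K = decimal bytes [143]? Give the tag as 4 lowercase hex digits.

Key decimal bytes [143] = 8f is 1 byte ≤ B = 4; zero-pad to 4 bytes: K' = 8f 00 00 00.
K' ⊕ ipad = b9 36 36 36.  K' ⊕ opad = d3 5c 5c 5c.
Inner input = (K'⊕ipad) ∥ m = b9 36 36 36 ∥ d8.
Inner hash: even-index sum = 455 mod 256 = 199; odd-index sum = 108 mod 256 = 108 → c7 6c.
Outer input = (K'⊕opad) ∥ inner = d3 5c 5c 5c ∥ c7 6c.
Outer hash (tag): even-index sum = 502 mod 256 = 246; odd-index sum = 292 mod 256 = 36 → f6 24.

f624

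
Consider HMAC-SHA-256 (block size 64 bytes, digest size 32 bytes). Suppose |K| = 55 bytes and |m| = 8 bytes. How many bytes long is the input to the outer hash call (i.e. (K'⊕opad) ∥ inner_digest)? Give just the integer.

96

Key is 55 ≤ 64 bytes, zero-padded: |K'| = 64.
Outer input = (K'⊕opad) ∥ H(inner) → 64 + 32 = 96 bytes.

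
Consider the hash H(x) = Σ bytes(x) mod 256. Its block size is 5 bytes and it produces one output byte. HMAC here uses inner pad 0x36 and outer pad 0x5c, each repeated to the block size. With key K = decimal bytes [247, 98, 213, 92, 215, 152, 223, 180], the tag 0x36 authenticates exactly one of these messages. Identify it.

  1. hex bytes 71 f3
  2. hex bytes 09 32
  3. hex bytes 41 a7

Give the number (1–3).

Key decimal bytes [247, 98, 213, 92, 215, 152, 223, 180] = f7 62 d5 5c d7 98 df b4 is 8 bytes > B = 5, so hash it first: H(key) = 8c, then zero-pad to 5 bytes: K' = 8c 00 00 00 00.
K' ⊕ ipad = ba 36 36 36 36; K' ⊕ opad = d0 5c 5c 5c 5c.
m1: inner = H(ba 36 36 36 36 71 f3) = f6; tag = H(d0 5c 5c 5c 5c f6) = 36 ← matches
m2: inner = H(ba 36 36 36 36 09 32) = cd; tag = H(d0 5c 5c 5c 5c cd) = 0d
m3: inner = H(ba 36 36 36 36 41 a7) = 7a; tag = H(d0 5c 5c 5c 5c 7a) = ba

1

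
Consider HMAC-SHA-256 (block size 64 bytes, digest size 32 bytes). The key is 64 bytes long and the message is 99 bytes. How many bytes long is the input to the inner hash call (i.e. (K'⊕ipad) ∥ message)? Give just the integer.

163

Key is 64 ≤ 64 bytes, zero-padded: |K'| = 64.
Inner input = (K'⊕ipad) ∥ m → 64 + 99 = 163 bytes.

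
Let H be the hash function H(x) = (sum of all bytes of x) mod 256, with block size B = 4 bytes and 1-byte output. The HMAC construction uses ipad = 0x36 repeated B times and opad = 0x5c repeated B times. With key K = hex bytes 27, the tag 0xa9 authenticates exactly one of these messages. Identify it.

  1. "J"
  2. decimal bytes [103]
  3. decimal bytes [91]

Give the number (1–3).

2

Key hex bytes 27 is 1 byte ≤ B = 4; zero-pad to 4 bytes: K' = 27 00 00 00.
K' ⊕ ipad = 11 36 36 36; K' ⊕ opad = 7b 5c 5c 5c.
m1: inner = H(11 36 36 36 4a) = fd; tag = H(7b 5c 5c 5c fd) = 8c
m2: inner = H(11 36 36 36 67) = 1a; tag = H(7b 5c 5c 5c 1a) = a9 ← matches
m3: inner = H(11 36 36 36 5b) = 0e; tag = H(7b 5c 5c 5c 0e) = 9d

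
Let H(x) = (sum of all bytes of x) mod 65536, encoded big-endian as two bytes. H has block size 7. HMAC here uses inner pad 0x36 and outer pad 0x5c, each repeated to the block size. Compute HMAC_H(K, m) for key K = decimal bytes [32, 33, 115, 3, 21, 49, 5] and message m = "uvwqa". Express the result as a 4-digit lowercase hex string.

Key decimal bytes [32, 33, 115, 3, 21, 49, 5] = 20 21 73 03 15 31 05 is exactly B = 7 bytes: K' = 20 21 73 03 15 31 05.
K' ⊕ ipad = 16 17 45 35 23 07 33.  K' ⊕ opad = 7c 7d 2f 5f 49 6d 59.
Inner input = (K'⊕ipad) ∥ m = 16 17 45 35 23 07 33 ∥ 75 76 77 71 61.
Inner hash: sum = 22+23+69+53+35+7+51+117+118+119+113+97 = 824 → 03 38.
Outer input = (K'⊕opad) ∥ inner = 7c 7d 2f 5f 49 6d 59 ∥ 03 38.
Outer hash (tag): sum = 124+125+47+95+73+109+89+3+56 = 721 → 02 d1.

02d1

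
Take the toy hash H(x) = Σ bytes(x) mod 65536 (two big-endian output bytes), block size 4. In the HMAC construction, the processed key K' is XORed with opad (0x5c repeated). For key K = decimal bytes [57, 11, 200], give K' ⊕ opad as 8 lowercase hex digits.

Key decimal bytes [57, 11, 200] = 39 0b c8 is 3 bytes ≤ B = 4; zero-pad to 4 bytes: K' = 39 0b c8 00.
XOR each byte with 0x5c: 39⊕5c=65, 0b⊕5c=57, c8⊕5c=94, 00⊕5c=5c.

6557945c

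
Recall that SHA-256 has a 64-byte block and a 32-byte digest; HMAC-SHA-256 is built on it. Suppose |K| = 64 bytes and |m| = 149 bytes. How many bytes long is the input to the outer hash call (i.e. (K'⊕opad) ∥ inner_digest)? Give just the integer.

Key is 64 ≤ 64 bytes, zero-padded: |K'| = 64.
Outer input = (K'⊕opad) ∥ H(inner) → 64 + 32 = 96 bytes.

96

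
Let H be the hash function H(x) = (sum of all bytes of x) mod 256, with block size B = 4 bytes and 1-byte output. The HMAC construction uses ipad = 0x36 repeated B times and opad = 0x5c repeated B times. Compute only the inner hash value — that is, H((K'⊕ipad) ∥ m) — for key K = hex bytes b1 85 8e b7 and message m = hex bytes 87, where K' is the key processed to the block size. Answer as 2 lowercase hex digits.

fa

Key hex bytes b1 85 8e b7 is exactly B = 4 bytes: K' = b1 85 8e b7.
K' ⊕ ipad = 87 b3 b8 81.
Inner input = 87 b3 b8 81 ∥ 87.
Inner hash: sum = 135+179+184+129+135 = 762; mod 256 = 250 → fa.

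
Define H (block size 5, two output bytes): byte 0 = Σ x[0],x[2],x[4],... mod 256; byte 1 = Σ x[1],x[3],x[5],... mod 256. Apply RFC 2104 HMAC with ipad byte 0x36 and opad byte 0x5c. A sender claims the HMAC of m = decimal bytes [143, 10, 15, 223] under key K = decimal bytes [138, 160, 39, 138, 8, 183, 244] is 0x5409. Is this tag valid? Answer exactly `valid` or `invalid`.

Key decimal bytes [138, 160, 39, 138, 8, 183, 244] = 8a a0 27 8a 08 b7 f4 is 7 bytes > B = 5, so hash it first: H(key) = ad e1, then zero-pad to 5 bytes: K' = ad e1 00 00 00.
K' ⊕ ipad = 9b d7 36 36 36; K' ⊕ opad = f1 bd 5c 5c 5c.
Inner hash: even-index sum = 496 mod 256 = 240; odd-index sum = 427 mod 256 = 171 → f0 ab.
Outer hash (recomputed tag): even-index sum = 596 mod 256 = 84; odd-index sum = 521 mod 256 = 9 → 54 09.
Recomputed tag = 5409; claimed = 5409 → match.

valid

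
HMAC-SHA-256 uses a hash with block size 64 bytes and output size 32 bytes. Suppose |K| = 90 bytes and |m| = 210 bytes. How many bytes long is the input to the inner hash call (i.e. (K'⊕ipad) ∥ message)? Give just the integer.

274

Key is 90 > 64 bytes, so it is hashed to 32 bytes then zero-padded to 64: |K'| = 64.
Inner input = (K'⊕ipad) ∥ m → 64 + 210 = 274 bytes.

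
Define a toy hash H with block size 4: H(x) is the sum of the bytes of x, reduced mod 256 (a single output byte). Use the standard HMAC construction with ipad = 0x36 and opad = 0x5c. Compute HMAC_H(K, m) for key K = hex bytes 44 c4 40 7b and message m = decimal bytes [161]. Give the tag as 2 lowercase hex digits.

bb

Key hex bytes 44 c4 40 7b is exactly B = 4 bytes: K' = 44 c4 40 7b.
K' ⊕ ipad = 72 f2 76 4d.  K' ⊕ opad = 18 98 1c 27.
Inner input = (K'⊕ipad) ∥ m = 72 f2 76 4d ∥ a1.
Inner hash: sum = 114+242+118+77+161 = 712; mod 256 = 200 → c8.
Outer input = (K'⊕opad) ∥ inner = 18 98 1c 27 ∥ c8.
Outer hash (tag): sum = 24+152+28+39+200 = 443; mod 256 = 187 → bb.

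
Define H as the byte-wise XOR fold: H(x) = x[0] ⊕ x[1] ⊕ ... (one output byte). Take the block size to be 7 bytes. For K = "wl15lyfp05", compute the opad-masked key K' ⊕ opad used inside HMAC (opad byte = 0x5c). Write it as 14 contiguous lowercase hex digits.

455c5c5c5c5c5c

Key "wl15lyfp05" = 77 6c 31 35 6c 79 66 70 30 35 is 10 bytes > B = 7, so hash it first: H(key) = 19, then zero-pad to 7 bytes: K' = 19 00 00 00 00 00 00.
XOR each byte with 0x5c: 19⊕5c=45, 00⊕5c=5c, 00⊕5c=5c, 00⊕5c=5c, 00⊕5c=5c, 00⊕5c=5c, 00⊕5c=5c.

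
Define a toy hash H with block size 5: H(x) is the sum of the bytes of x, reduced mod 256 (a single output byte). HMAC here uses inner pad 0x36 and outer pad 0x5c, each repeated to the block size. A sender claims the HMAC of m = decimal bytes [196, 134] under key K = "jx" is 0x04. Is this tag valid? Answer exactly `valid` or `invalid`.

Key "jx" = 6a 78 is 2 bytes ≤ B = 5; zero-pad to 5 bytes: K' = 6a 78 00 00 00.
K' ⊕ ipad = 5c 4e 36 36 36; K' ⊕ opad = 36 24 5c 5c 5c.
Inner hash: sum = 92+78+54+54+54+196+134 = 662; mod 256 = 150 → 96.
Outer hash (recomputed tag): sum = 54+36+92+92+92+150 = 516; mod 256 = 4 → 04.
Recomputed tag = 04; claimed = 04 → match.

valid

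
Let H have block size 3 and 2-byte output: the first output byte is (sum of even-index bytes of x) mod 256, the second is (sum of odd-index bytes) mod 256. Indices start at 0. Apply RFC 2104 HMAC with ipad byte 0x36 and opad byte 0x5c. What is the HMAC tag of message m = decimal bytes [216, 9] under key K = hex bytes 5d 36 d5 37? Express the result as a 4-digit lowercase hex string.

Key hex bytes 5d 36 d5 37 is 4 bytes > B = 3, so hash it first: H(key) = 32 6d, then zero-pad to 3 bytes: K' = 32 6d 00.
K' ⊕ ipad = 04 5b 36.  K' ⊕ opad = 6e 31 5c.
Inner input = (K'⊕ipad) ∥ m = 04 5b 36 ∥ d8 09.
Inner hash: even-index sum = 67 mod 256 = 67; odd-index sum = 307 mod 256 = 51 → 43 33.
Outer input = (K'⊕opad) ∥ inner = 6e 31 5c ∥ 43 33.
Outer hash (tag): even-index sum = 253 mod 256 = 253; odd-index sum = 116 mod 256 = 116 → fd 74.

fd74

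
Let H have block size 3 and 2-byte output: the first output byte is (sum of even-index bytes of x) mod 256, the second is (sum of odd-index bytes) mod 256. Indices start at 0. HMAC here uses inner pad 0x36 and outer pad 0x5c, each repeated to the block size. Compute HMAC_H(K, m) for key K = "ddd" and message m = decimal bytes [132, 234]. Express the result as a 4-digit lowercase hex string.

46c6

Key "ddd" = 64 64 64 is exactly B = 3 bytes: K' = 64 64 64.
K' ⊕ ipad = 52 52 52.  K' ⊕ opad = 38 38 38.
Inner input = (K'⊕ipad) ∥ m = 52 52 52 ∥ 84 ea.
Inner hash: even-index sum = 398 mod 256 = 142; odd-index sum = 214 mod 256 = 214 → 8e d6.
Outer input = (K'⊕opad) ∥ inner = 38 38 38 ∥ 8e d6.
Outer hash (tag): even-index sum = 326 mod 256 = 70; odd-index sum = 198 mod 256 = 198 → 46 c6.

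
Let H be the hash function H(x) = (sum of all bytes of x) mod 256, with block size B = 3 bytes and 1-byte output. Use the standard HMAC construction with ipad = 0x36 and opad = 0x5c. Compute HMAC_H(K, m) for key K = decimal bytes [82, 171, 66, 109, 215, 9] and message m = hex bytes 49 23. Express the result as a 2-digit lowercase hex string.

1a

Key decimal bytes [82, 171, 66, 109, 215, 9] = 52 ab 42 6d d7 09 is 6 bytes > B = 3, so hash it first: H(key) = 8c, then zero-pad to 3 bytes: K' = 8c 00 00.
K' ⊕ ipad = ba 36 36.  K' ⊕ opad = d0 5c 5c.
Inner input = (K'⊕ipad) ∥ m = ba 36 36 ∥ 49 23.
Inner hash: sum = 186+54+54+73+35 = 402; mod 256 = 146 → 92.
Outer input = (K'⊕opad) ∥ inner = d0 5c 5c ∥ 92.
Outer hash (tag): sum = 208+92+92+146 = 538; mod 256 = 26 → 1a.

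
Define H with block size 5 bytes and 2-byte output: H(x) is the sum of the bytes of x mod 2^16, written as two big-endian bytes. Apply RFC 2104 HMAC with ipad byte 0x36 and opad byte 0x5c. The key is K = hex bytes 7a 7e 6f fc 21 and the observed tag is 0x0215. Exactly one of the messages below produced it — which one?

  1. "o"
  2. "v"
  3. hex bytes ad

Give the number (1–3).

3

Key hex bytes 7a 7e 6f fc 21 is exactly B = 5 bytes: K' = 7a 7e 6f fc 21.
K' ⊕ ipad = 4c 48 59 ca 17; K' ⊕ opad = 26 22 33 a0 7d.
m1: inner = H(4c 48 59 ca 17 6f) = 02 3d; tag = H(26 22 33 a0 7d 02 3d) = 01d7
m2: inner = H(4c 48 59 ca 17 76) = 02 44; tag = H(26 22 33 a0 7d 02 44) = 01de
m3: inner = H(4c 48 59 ca 17 ad) = 02 7b; tag = H(26 22 33 a0 7d 02 7b) = 0215 ← matches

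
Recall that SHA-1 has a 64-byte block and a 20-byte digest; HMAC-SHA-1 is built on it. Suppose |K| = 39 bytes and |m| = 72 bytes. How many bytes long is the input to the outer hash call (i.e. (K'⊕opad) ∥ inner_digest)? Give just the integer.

84

Key is 39 ≤ 64 bytes, zero-padded: |K'| = 64.
Outer input = (K'⊕opad) ∥ H(inner) → 64 + 20 = 84 bytes.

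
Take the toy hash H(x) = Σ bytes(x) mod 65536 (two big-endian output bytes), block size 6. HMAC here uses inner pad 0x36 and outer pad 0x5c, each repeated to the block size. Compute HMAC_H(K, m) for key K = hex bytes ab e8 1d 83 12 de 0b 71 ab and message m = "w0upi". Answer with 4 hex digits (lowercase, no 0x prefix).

Key hex bytes ab e8 1d 83 12 de 0b 71 ab is 9 bytes > B = 6, so hash it first: H(key) = 04 4a, then zero-pad to 6 bytes: K' = 04 4a 00 00 00 00.
K' ⊕ ipad = 32 7c 36 36 36 36.  K' ⊕ opad = 58 16 5c 5c 5c 5c.
Inner input = (K'⊕ipad) ∥ m = 32 7c 36 36 36 36 ∥ 77 30 75 70 69.
Inner hash: sum = 50+124+54+54+54+54+119+48+117+112+105 = 891 → 03 7b.
Outer input = (K'⊕opad) ∥ inner = 58 16 5c 5c 5c 5c ∥ 03 7b.
Outer hash (tag): sum = 88+22+92+92+92+92+3+123 = 604 → 02 5c.

025c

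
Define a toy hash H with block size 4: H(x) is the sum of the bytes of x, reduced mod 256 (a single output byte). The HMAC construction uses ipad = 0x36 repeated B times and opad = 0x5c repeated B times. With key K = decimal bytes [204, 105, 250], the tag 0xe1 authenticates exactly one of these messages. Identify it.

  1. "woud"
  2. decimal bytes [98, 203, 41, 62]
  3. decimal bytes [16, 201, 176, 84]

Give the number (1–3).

1

Key decimal bytes [204, 105, 250] = cc 69 fa is 3 bytes ≤ B = 4; zero-pad to 4 bytes: K' = cc 69 fa 00.
K' ⊕ ipad = fa 5f cc 36; K' ⊕ opad = 90 35 a6 5c.
m1: inner = H(fa 5f cc 36 77 6f 75 64) = 1a; tag = H(90 35 a6 5c 1a) = e1 ← matches
m2: inner = H(fa 5f cc 36 62 cb 29 3e) = ef; tag = H(90 35 a6 5c ef) = b6
m3: inner = H(fa 5f cc 36 10 c9 b0 54) = 38; tag = H(90 35 a6 5c 38) = ff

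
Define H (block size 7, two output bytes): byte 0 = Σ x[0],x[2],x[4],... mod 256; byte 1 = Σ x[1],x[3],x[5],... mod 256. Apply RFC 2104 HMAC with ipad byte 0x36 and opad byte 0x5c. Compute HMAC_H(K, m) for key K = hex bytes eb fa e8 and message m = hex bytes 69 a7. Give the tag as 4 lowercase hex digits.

Key hex bytes eb fa e8 is 3 bytes ≤ B = 7; zero-pad to 7 bytes: K' = eb fa e8 00 00 00 00.
K' ⊕ ipad = dd cc de 36 36 36 36.  K' ⊕ opad = b7 a6 b4 5c 5c 5c 5c.
Inner input = (K'⊕ipad) ∥ m = dd cc de 36 36 36 36 ∥ 69 a7.
Inner hash: even-index sum = 718 mod 256 = 206; odd-index sum = 417 mod 256 = 161 → ce a1.
Outer input = (K'⊕opad) ∥ inner = b7 a6 b4 5c 5c 5c 5c ∥ ce a1.
Outer hash (tag): even-index sum = 708 mod 256 = 196; odd-index sum = 556 mod 256 = 44 → c4 2c.

c42c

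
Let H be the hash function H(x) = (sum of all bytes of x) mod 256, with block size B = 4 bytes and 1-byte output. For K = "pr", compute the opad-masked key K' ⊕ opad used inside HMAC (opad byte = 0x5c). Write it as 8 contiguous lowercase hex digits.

2c2e5c5c

Key "pr" = 70 72 is 2 bytes ≤ B = 4; zero-pad to 4 bytes: K' = 70 72 00 00.
XOR each byte with 0x5c: 70⊕5c=2c, 72⊕5c=2e, 00⊕5c=5c, 00⊕5c=5c.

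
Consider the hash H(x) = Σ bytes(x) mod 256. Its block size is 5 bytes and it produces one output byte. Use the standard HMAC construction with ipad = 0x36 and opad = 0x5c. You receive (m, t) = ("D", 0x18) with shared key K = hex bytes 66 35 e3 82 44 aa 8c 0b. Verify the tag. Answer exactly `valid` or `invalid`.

Key hex bytes 66 35 e3 82 44 aa 8c 0b is 8 bytes > B = 5, so hash it first: H(key) = 85, then zero-pad to 5 bytes: K' = 85 00 00 00 00.
K' ⊕ ipad = b3 36 36 36 36; K' ⊕ opad = d9 5c 5c 5c 5c.
Inner hash: sum = 179+54+54+54+54+68 = 463; mod 256 = 207 → cf.
Outer hash (recomputed tag): sum = 217+92+92+92+92+207 = 792; mod 256 = 24 → 18.
Recomputed tag = 18; claimed = 18 → match.

valid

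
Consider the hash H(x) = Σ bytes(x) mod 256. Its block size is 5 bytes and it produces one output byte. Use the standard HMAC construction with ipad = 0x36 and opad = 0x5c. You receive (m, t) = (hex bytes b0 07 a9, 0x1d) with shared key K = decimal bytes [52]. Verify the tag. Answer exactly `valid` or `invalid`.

Key decimal bytes [52] = 34 is 1 byte ≤ B = 5; zero-pad to 5 bytes: K' = 34 00 00 00 00.
K' ⊕ ipad = 02 36 36 36 36; K' ⊕ opad = 68 5c 5c 5c 5c.
Inner hash: sum = 2+54+54+54+54+176+7+169 = 570; mod 256 = 58 → 3a.
Outer hash (recomputed tag): sum = 104+92+92+92+92+58 = 530; mod 256 = 18 → 12.
Recomputed tag = 12; claimed = 1d → mismatch.

invalid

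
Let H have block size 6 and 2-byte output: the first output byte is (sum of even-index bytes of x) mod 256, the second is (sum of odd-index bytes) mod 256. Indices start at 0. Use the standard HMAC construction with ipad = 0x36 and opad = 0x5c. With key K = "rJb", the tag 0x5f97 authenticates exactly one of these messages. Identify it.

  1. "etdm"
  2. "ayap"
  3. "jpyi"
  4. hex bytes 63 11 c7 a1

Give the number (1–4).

1

Key "rJb" = 72 4a 62 is 3 bytes ≤ B = 6; zero-pad to 6 bytes: K' = 72 4a 62 00 00 00.
K' ⊕ ipad = 44 7c 54 36 36 36; K' ⊕ opad = 2e 16 3e 5c 5c 5c.
m1: inner = H(44 7c 54 36 36 36 65 74 64 6d) = 97 c9; tag = H(2e 16 3e 5c 5c 5c 97 c9) = 5f97 ← matches
m2: inner = H(44 7c 54 36 36 36 61 79 61 70) = 90 d1; tag = H(2e 16 3e 5c 5c 5c 90 d1) = 589f
m3: inner = H(44 7c 54 36 36 36 6a 70 79 69) = b1 c1; tag = H(2e 16 3e 5c 5c 5c b1 c1) = 798f
m4: inner = H(44 7c 54 36 36 36 63 11 c7 a1) = f8 9a; tag = H(2e 16 3e 5c 5c 5c f8 9a) = c068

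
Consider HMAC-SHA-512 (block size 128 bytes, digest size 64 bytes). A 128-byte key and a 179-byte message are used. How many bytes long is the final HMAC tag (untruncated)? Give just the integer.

The tag is one SHA-512 digest: 64 bytes.

64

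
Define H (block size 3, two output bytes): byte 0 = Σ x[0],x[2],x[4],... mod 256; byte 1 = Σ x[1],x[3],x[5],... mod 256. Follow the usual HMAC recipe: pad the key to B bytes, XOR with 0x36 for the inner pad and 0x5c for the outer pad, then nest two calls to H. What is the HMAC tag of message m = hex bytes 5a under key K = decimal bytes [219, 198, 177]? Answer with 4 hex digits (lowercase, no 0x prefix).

Key decimal bytes [219, 198, 177] = db c6 b1 is exactly B = 3 bytes: K' = db c6 b1.
K' ⊕ ipad = ed f0 87.  K' ⊕ opad = 87 9a ed.
Inner input = (K'⊕ipad) ∥ m = ed f0 87 ∥ 5a.
Inner hash: even-index sum = 372 mod 256 = 116; odd-index sum = 330 mod 256 = 74 → 74 4a.
Outer input = (K'⊕opad) ∥ inner = 87 9a ed ∥ 74 4a.
Outer hash (tag): even-index sum = 446 mod 256 = 190; odd-index sum = 270 mod 256 = 14 → be 0e.

be0e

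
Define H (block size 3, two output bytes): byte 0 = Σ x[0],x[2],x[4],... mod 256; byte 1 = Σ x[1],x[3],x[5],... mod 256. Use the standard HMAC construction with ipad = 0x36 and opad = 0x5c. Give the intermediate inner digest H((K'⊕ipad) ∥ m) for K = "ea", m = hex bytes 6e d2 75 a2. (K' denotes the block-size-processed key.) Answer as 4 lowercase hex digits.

fd3a

Key "ea" = 65 61 is 2 bytes ≤ B = 3; zero-pad to 3 bytes: K' = 65 61 00.
K' ⊕ ipad = 53 57 36.
Inner input = 53 57 36 ∥ 6e d2 75 a2.
Inner hash: even-index sum = 509 mod 256 = 253; odd-index sum = 314 mod 256 = 58 → fd 3a.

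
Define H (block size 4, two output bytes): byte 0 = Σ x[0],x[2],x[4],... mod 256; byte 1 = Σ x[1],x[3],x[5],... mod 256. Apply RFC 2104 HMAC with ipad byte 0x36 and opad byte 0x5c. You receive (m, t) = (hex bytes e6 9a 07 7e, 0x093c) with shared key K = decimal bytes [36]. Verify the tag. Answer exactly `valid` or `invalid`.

valid

Key decimal bytes [36] = 24 is 1 byte ≤ B = 4; zero-pad to 4 bytes: K' = 24 00 00 00.
K' ⊕ ipad = 12 36 36 36; K' ⊕ opad = 78 5c 5c 5c.
Inner hash: even-index sum = 309 mod 256 = 53; odd-index sum = 388 mod 256 = 132 → 35 84.
Outer hash (recomputed tag): even-index sum = 265 mod 256 = 9; odd-index sum = 316 mod 256 = 60 → 09 3c.
Recomputed tag = 093c; claimed = 093c → match.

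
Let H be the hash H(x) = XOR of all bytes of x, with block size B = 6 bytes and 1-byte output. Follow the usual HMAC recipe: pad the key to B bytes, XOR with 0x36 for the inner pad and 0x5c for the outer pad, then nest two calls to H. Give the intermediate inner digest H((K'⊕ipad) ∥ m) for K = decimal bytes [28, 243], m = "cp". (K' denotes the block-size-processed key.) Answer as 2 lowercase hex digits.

Key decimal bytes [28, 243] = 1c f3 is 2 bytes ≤ B = 6; zero-pad to 6 bytes: K' = 1c f3 00 00 00 00.
K' ⊕ ipad = 2a c5 36 36 36 36.
Inner input = 2a c5 36 36 36 36 ∥ 63 70.
Inner hash: XOR 2a⊕c5⊕36⊕36⊕36⊕36⊕63⊕70 = fc.

fc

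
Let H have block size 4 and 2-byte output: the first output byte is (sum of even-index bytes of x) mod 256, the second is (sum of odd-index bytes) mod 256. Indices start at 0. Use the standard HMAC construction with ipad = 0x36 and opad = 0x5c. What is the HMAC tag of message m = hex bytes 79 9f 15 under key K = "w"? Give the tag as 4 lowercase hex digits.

Key "w" = 77 is 1 byte ≤ B = 4; zero-pad to 4 bytes: K' = 77 00 00 00.
K' ⊕ ipad = 41 36 36 36.  K' ⊕ opad = 2b 5c 5c 5c.
Inner input = (K'⊕ipad) ∥ m = 41 36 36 36 ∥ 79 9f 15.
Inner hash: even-index sum = 261 mod 256 = 5; odd-index sum = 267 mod 256 = 11 → 05 0b.
Outer input = (K'⊕opad) ∥ inner = 2b 5c 5c 5c ∥ 05 0b.
Outer hash (tag): even-index sum = 140 mod 256 = 140; odd-index sum = 195 mod 256 = 195 → 8c c3.

8cc3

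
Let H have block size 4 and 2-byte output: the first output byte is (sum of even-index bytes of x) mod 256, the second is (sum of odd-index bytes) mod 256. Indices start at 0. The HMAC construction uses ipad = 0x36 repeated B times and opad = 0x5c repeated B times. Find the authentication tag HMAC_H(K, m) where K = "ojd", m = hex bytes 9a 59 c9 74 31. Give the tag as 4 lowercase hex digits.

aaf1

Key "ojd" = 6f 6a 64 is 3 bytes ≤ B = 4; zero-pad to 4 bytes: K' = 6f 6a 64 00.
K' ⊕ ipad = 59 5c 52 36.  K' ⊕ opad = 33 36 38 5c.
Inner input = (K'⊕ipad) ∥ m = 59 5c 52 36 ∥ 9a 59 c9 74 31.
Inner hash: even-index sum = 575 mod 256 = 63; odd-index sum = 351 mod 256 = 95 → 3f 5f.
Outer input = (K'⊕opad) ∥ inner = 33 36 38 5c ∥ 3f 5f.
Outer hash (tag): even-index sum = 170 mod 256 = 170; odd-index sum = 241 mod 256 = 241 → aa f1.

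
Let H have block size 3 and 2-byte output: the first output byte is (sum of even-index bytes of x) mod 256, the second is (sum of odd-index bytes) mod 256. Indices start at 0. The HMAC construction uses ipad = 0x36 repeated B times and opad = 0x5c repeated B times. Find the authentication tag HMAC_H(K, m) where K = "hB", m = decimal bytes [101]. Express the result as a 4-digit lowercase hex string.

69b2

Key "hB" = 68 42 is 2 bytes ≤ B = 3; zero-pad to 3 bytes: K' = 68 42 00.
K' ⊕ ipad = 5e 74 36.  K' ⊕ opad = 34 1e 5c.
Inner input = (K'⊕ipad) ∥ m = 5e 74 36 ∥ 65.
Inner hash: even-index sum = 148 mod 256 = 148; odd-index sum = 217 mod 256 = 217 → 94 d9.
Outer input = (K'⊕opad) ∥ inner = 34 1e 5c ∥ 94 d9.
Outer hash (tag): even-index sum = 361 mod 256 = 105; odd-index sum = 178 mod 256 = 178 → 69 b2.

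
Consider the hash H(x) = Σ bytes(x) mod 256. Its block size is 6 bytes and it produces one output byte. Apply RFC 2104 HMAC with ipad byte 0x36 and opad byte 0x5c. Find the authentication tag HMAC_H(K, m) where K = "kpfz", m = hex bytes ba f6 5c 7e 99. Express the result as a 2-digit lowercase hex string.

49

Key "kpfz" = 6b 70 66 7a is 4 bytes ≤ B = 6; zero-pad to 6 bytes: K' = 6b 70 66 7a 00 00.
K' ⊕ ipad = 5d 46 50 4c 36 36.  K' ⊕ opad = 37 2c 3a 26 5c 5c.
Inner input = (K'⊕ipad) ∥ m = 5d 46 50 4c 36 36 ∥ ba f6 5c 7e 99.
Inner hash: sum = 93+70+80+76+54+54+186+246+92+126+153 = 1230; mod 256 = 206 → ce.
Outer input = (K'⊕opad) ∥ inner = 37 2c 3a 26 5c 5c ∥ ce.
Outer hash (tag): sum = 55+44+58+38+92+92+206 = 585; mod 256 = 73 → 49.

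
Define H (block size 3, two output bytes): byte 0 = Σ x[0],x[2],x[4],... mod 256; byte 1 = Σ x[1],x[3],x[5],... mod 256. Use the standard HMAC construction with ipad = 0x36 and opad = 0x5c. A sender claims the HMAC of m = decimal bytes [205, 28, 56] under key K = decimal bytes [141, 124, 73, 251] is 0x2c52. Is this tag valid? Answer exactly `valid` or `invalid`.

Key decimal bytes [141, 124, 73, 251] = 8d 7c 49 fb is 4 bytes > B = 3, so hash it first: H(key) = d6 77, then zero-pad to 3 bytes: K' = d6 77 00.
K' ⊕ ipad = e0 41 36; K' ⊕ opad = 8a 2b 5c.
Inner hash: even-index sum = 306 mod 256 = 50; odd-index sum = 326 mod 256 = 70 → 32 46.
Outer hash (recomputed tag): even-index sum = 300 mod 256 = 44; odd-index sum = 93 mod 256 = 93 → 2c 5d.
Recomputed tag = 2c5d; claimed = 2c52 → mismatch.

invalid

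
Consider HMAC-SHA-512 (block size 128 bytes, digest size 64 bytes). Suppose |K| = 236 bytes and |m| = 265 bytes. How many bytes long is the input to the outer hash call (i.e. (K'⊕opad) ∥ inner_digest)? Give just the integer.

Key is 236 > 128 bytes, so it is hashed to 64 bytes then zero-padded to 128: |K'| = 128.
Outer input = (K'⊕opad) ∥ H(inner) → 128 + 64 = 192 bytes.

192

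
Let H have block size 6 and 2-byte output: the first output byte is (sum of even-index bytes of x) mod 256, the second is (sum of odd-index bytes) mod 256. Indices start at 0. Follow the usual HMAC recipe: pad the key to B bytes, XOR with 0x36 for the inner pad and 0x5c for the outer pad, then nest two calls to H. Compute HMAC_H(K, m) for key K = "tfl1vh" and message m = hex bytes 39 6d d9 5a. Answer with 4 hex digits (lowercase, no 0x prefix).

Key "tfl1vh" = 74 66 6c 31 76 68 is exactly B = 6 bytes: K' = 74 66 6c 31 76 68.
K' ⊕ ipad = 42 50 5a 07 40 5e.  K' ⊕ opad = 28 3a 30 6d 2a 34.
Inner input = (K'⊕ipad) ∥ m = 42 50 5a 07 40 5e ∥ 39 6d d9 5a.
Inner hash: even-index sum = 494 mod 256 = 238; odd-index sum = 380 mod 256 = 124 → ee 7c.
Outer input = (K'⊕opad) ∥ inner = 28 3a 30 6d 2a 34 ∥ ee 7c.
Outer hash (tag): even-index sum = 368 mod 256 = 112; odd-index sum = 343 mod 256 = 87 → 70 57.

7057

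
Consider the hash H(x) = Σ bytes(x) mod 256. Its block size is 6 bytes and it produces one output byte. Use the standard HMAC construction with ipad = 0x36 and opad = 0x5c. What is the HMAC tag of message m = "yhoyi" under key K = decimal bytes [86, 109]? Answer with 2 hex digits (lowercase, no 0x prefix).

Key decimal bytes [86, 109] = 56 6d is 2 bytes ≤ B = 6; zero-pad to 6 bytes: K' = 56 6d 00 00 00 00.
K' ⊕ ipad = 60 5b 36 36 36 36.  K' ⊕ opad = 0a 31 5c 5c 5c 5c.
Inner input = (K'⊕ipad) ∥ m = 60 5b 36 36 36 36 ∥ 79 68 6f 79 69.
Inner hash: sum = 96+91+54+54+54+54+121+104+111+121+105 = 965; mod 256 = 197 → c5.
Outer input = (K'⊕opad) ∥ inner = 0a 31 5c 5c 5c 5c ∥ c5.
Outer hash (tag): sum = 10+49+92+92+92+92+197 = 624; mod 256 = 112 → 70.

70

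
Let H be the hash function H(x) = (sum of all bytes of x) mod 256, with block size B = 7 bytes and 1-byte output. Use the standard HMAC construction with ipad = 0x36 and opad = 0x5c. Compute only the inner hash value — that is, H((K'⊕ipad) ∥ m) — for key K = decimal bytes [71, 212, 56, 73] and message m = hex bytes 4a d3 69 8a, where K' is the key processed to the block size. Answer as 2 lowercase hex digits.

Key decimal bytes [71, 212, 56, 73] = 47 d4 38 49 is 4 bytes ≤ B = 7; zero-pad to 7 bytes: K' = 47 d4 38 49 00 00 00.
K' ⊕ ipad = 71 e2 0e 7f 36 36 36.
Inner input = 71 e2 0e 7f 36 36 36 ∥ 4a d3 69 8a.
Inner hash: sum = 113+226+14+127+54+54+54+74+211+105+138 = 1170; mod 256 = 146 → 92.

92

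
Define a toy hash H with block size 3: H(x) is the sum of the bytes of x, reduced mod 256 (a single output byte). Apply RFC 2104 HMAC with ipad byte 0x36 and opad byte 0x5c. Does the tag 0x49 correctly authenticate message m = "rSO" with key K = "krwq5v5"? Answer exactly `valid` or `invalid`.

invalid

Key "krwq5v5" = 6b 72 77 71 35 76 35 is 7 bytes > B = 3, so hash it first: H(key) = a5, then zero-pad to 3 bytes: K' = a5 00 00.
K' ⊕ ipad = 93 36 36; K' ⊕ opad = f9 5c 5c.
Inner hash: sum = 147+54+54+114+83+79 = 531; mod 256 = 19 → 13.
Outer hash (recomputed tag): sum = 249+92+92+19 = 452; mod 256 = 196 → c4.
Recomputed tag = c4; claimed = 49 → mismatch.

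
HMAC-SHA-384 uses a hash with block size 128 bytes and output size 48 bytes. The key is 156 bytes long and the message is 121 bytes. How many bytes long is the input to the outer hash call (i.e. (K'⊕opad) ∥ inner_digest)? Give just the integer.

176

Key is 156 > 128 bytes, so it is hashed to 48 bytes then zero-padded to 128: |K'| = 128.
Outer input = (K'⊕opad) ∥ H(inner) → 128 + 48 = 176 bytes.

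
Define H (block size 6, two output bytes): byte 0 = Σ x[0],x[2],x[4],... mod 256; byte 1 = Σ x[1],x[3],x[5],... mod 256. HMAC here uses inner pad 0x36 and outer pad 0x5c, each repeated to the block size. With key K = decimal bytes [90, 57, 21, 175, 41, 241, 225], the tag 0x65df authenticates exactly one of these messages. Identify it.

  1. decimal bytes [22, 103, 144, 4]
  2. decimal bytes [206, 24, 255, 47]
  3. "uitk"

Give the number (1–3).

Key decimal bytes [90, 57, 21, 175, 41, 241, 225] = 5a 39 15 af 29 f1 e1 is 7 bytes > B = 6, so hash it first: H(key) = 79 d9, then zero-pad to 6 bytes: K' = 79 d9 00 00 00 00.
K' ⊕ ipad = 4f ef 36 36 36 36; K' ⊕ opad = 25 85 5c 5c 5c 5c.
m1: inner = H(4f ef 36 36 36 36 16 67 90 04) = 61 c6; tag = H(25 85 5c 5c 5c 5c 61 c6) = 3e03
m2: inner = H(4f ef 36 36 36 36 ce 18 ff 2f) = 88 a2; tag = H(25 85 5c 5c 5c 5c 88 a2) = 65df ← matches
m3: inner = H(4f ef 36 36 36 36 75 69 74 6b) = a4 2f; tag = H(25 85 5c 5c 5c 5c a4 2f) = 816c

2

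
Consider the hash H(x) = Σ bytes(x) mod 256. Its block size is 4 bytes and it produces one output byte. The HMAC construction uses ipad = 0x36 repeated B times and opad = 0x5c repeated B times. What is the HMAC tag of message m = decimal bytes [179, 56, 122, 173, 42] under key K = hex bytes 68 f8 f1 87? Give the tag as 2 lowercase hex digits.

40

Key hex bytes 68 f8 f1 87 is exactly B = 4 bytes: K' = 68 f8 f1 87.
K' ⊕ ipad = 5e ce c7 b1.  K' ⊕ opad = 34 a4 ad db.
Inner input = (K'⊕ipad) ∥ m = 5e ce c7 b1 ∥ b3 38 7a ad 2a.
Inner hash: sum = 94+206+199+177+179+56+122+173+42 = 1248; mod 256 = 224 → e0.
Outer input = (K'⊕opad) ∥ inner = 34 a4 ad db ∥ e0.
Outer hash (tag): sum = 52+164+173+219+224 = 832; mod 256 = 64 → 40.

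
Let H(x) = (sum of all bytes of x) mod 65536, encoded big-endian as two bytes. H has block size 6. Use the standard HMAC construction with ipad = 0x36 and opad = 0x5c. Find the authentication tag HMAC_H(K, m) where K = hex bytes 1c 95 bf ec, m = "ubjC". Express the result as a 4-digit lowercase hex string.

0378

Key hex bytes 1c 95 bf ec is 4 bytes ≤ B = 6; zero-pad to 6 bytes: K' = 1c 95 bf ec 00 00.
K' ⊕ ipad = 2a a3 89 da 36 36.  K' ⊕ opad = 40 c9 e3 b0 5c 5c.
Inner input = (K'⊕ipad) ∥ m = 2a a3 89 da 36 36 ∥ 75 62 6a 43.
Inner hash: sum = 42+163+137+218+54+54+117+98+106+67 = 1056 → 04 20.
Outer input = (K'⊕opad) ∥ inner = 40 c9 e3 b0 5c 5c ∥ 04 20.
Outer hash (tag): sum = 64+201+227+176+92+92+4+32 = 888 → 03 78.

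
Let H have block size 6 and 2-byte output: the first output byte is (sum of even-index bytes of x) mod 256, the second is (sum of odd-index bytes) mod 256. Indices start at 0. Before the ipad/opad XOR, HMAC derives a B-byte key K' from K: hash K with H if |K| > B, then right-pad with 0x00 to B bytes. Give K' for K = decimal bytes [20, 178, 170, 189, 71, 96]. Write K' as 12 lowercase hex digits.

Key decimal bytes [20, 178, 170, 189, 71, 96] = 14 b2 aa bd 47 60 is exactly B = 6 bytes: K' = 14 b2 aa bd 47 60.

14b2aabd4760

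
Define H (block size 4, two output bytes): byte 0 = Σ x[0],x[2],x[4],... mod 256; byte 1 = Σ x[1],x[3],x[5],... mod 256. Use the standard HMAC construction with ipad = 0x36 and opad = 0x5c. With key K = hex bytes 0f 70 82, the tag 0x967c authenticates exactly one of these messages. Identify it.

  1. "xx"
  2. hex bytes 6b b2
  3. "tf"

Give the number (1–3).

Key hex bytes 0f 70 82 is 3 bytes ≤ B = 4; zero-pad to 4 bytes: K' = 0f 70 82 00.
K' ⊕ ipad = 39 46 b4 36; K' ⊕ opad = 53 2c de 5c.
m1: inner = H(39 46 b4 36 78 78) = 65 f4; tag = H(53 2c de 5c 65 f4) = 967c ← matches
m2: inner = H(39 46 b4 36 6b b2) = 58 2e; tag = H(53 2c de 5c 58 2e) = 89b6
m3: inner = H(39 46 b4 36 74 66) = 61 e2; tag = H(53 2c de 5c 61 e2) = 926a

1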